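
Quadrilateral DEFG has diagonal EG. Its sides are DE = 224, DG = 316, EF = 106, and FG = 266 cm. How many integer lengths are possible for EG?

211

From triangle DEG: 92 < EG < 540.
From triangle FEG: 160 < EG < 372.
Intersection: 160 < EG < 372, so integers 161 through 371: 211 values.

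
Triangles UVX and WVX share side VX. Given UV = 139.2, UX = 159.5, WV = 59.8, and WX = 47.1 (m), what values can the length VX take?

20.3 < VX < 106.9

From triangle UVX: |139.2 − 159.5| < VX < 139.2 + 159.5, i.e. 20.3 < VX < 298.7.
From triangle WVX: 12.7 < VX < 106.9.
Both must hold, so VX lies in the intersection.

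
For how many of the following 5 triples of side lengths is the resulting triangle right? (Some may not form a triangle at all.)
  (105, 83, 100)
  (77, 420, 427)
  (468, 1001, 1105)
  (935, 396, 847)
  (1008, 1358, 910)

(105,83,100): 83²+100² = 16889 > 11025 = 105² → acute
(77,420,427): 77²+420² = 182329 = 427² → right
(468,1001,1105): 468²+1001² = 1221025 = 1105² → right
(935,396,847): 396²+847² = 874225 = 935² → right
(1008,1358,910): 910²+1008² = 1844164 = 1358² → right
4 of the 5 are right.

4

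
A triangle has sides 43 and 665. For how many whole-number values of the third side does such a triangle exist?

The third side lies in the open interval (622, 708).
Integers from 623 to 707 inclusive: 707 − 623 + 1 = 85.

85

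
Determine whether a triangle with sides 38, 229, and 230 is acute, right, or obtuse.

Compare the square of the longest side to the sum of squares of the other two: 38² + 229² = 53885 > 52900 = 230².

acute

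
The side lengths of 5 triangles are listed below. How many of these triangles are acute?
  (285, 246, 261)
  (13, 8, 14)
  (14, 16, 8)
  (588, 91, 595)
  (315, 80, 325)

3

(285,246,261): 246²+261² = 128637 > 81225 = 285² → acute
(13,8,14): 8²+13² = 233 > 196 = 14² → acute
(14,16,8): 8²+14² = 260 > 256 = 16² → acute
(588,91,595): 91²+588² = 354025 = 595² → right
(315,80,325): 80²+315² = 105625 = 325² → right
3 of the 5 are acute.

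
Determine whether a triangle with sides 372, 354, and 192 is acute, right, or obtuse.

Compare the square of the longest side to the sum of squares of the other two: 192² + 354² = 162180 > 138384 = 372².

acute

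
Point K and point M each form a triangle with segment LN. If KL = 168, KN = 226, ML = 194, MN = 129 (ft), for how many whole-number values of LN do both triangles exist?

257

From triangle KLN: 58 < LN < 394.
From triangle MLN: 65 < LN < 323.
Intersection: 65 < LN < 323, so integers 66 through 322: 257 values.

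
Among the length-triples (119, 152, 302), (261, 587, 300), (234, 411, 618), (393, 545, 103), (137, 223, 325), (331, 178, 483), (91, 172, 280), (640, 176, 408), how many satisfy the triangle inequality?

3

(119,152,302): 119+152 ≤ 302 → not valid
(261,300,587): 261+300 ≤ 587 → not valid
(234,411,618): 234+411 > 618 → valid
(103,393,545): 103+393 ≤ 545 → not valid
(137,223,325): 137+223 > 325 → valid
(178,331,483): 178+331 > 483 → valid
(91,172,280): 91+172 ≤ 280 → not valid
(176,408,640): 176+408 ≤ 640 → not valid
3 of the 8 triples form a triangle.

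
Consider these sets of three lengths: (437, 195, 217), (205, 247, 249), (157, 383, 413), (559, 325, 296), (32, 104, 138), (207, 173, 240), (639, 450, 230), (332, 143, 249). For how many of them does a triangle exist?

(195,217,437): 195+217 ≤ 437 → not valid
(205,247,249): 205+247 > 249 → valid
(157,383,413): 157+383 > 413 → valid
(296,325,559): 296+325 > 559 → valid
(32,104,138): 32+104 ≤ 138 → not valid
(173,207,240): 173+207 > 240 → valid
(230,450,639): 230+450 > 639 → valid
(143,249,332): 143+249 > 332 → valid
6 of the 8 triples form a triangle.

6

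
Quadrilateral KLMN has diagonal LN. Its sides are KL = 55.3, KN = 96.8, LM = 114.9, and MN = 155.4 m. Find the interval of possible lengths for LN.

41.5 < LN < 152.1

From triangle KLN: |55.3 − 96.8| < LN < 55.3 + 96.8, i.e. 41.5 < LN < 152.1.
From triangle MLN: 40.5 < LN < 270.3.
Both must hold, so LN lies in the intersection.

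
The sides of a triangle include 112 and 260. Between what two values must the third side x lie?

By the triangle inequality, x must be less than 112 + 260 = 372 and greater than |112 − 260| = 148.

148 < x < 372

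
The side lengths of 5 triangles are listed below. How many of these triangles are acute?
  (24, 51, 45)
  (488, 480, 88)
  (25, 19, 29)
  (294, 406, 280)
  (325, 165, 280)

1

(24,51,45): 24²+45² = 2601 = 51² → right
(488,480,88): 88²+480² = 238144 = 488² → right
(25,19,29): 19²+25² = 986 > 841 = 29² → acute
(294,406,280): 280²+294² = 164836 = 406² → right
(325,165,280): 165²+280² = 105625 = 325² → right
1 of the 5 is acute.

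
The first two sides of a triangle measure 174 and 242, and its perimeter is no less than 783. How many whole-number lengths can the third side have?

Triangle inequality: 68 < x < 416. Perimeter ≥ 783 gives x ≥ 783 − 174 − 242 = 367.
So 367 ≤ x < 416; integers 367 through 415: 49 values.

49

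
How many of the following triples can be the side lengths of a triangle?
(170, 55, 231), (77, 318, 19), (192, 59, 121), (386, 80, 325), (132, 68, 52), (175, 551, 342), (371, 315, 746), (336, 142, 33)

(55,170,231): 55+170 ≤ 231 → not valid
(19,77,318): 19+77 ≤ 318 → not valid
(59,121,192): 59+121 ≤ 192 → not valid
(80,325,386): 80+325 > 386 → valid
(52,68,132): 52+68 ≤ 132 → not valid
(175,342,551): 175+342 ≤ 551 → not valid
(315,371,746): 315+371 ≤ 746 → not valid
(33,142,336): 33+142 ≤ 336 → not valid
1 of the 8 triples forms a triangle.

1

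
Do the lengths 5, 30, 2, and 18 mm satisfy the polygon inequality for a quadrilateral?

For a quadrilateral, each side must be shorter than the sum of the others.
Here the longest side is 30, but the remaining 3 sides sum to only 25.

No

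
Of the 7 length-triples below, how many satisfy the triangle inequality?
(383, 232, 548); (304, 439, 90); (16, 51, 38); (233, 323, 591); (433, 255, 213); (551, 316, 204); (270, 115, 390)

3

(232,383,548): 232+383 > 548 → valid
(90,304,439): 90+304 ≤ 439 → not valid
(16,38,51): 16+38 > 51 → valid
(233,323,591): 233+323 ≤ 591 → not valid
(213,255,433): 213+255 > 433 → valid
(204,316,551): 204+316 ≤ 551 → not valid
(115,270,390): 115+270 ≤ 390 → not valid
3 of the 7 triples form a triangle.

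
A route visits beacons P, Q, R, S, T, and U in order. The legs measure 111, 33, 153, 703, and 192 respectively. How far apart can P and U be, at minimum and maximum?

214 ≤ PU ≤ 1192

The maximum is all hops collinear in one direction: 111 + 33 + 153 + 703 + 192 = 1192.
The longest hop is 703; the others sum to 489. Folding the others back against it leaves at least 703 − 489 = 214.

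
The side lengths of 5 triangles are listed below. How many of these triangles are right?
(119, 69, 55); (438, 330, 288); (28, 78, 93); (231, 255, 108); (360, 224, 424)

3

(119,69,55): 55²+69² = 7786 < 14161 = 119² → obtuse
(438,330,288): 288²+330² = 191844 = 438² → right
(28,78,93): 28²+78² = 6868 < 8649 = 93² → obtuse
(231,255,108): 108²+231² = 65025 = 255² → right
(360,224,424): 224²+360² = 179776 = 424² → right
3 of the 5 are right.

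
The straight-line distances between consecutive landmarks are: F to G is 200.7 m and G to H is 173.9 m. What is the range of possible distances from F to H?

By the triangle inequality, |200.7 − 173.9| ≤ FH ≤ 200.7 + 173.9.

26.8 ≤ FH ≤ 374.6 m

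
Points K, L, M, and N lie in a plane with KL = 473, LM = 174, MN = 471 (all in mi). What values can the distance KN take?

The maximum is all hops collinear in one direction: 473 + 174 + 471 = 1118.
The longest hop is 473; the others sum to 645. Since 473 ≤ 645, the path can fold back on itself completely, so the minimum distance is 0.

0 ≤ KN ≤ 1118 mi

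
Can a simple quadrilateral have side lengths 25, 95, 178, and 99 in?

Yes

A quadrilateral exists iff every side is shorter than the sum of the others — equivalently, the longest side is less than the sum of the rest.
Longest side 178 < 219 (sum of the remaining 3), so yes.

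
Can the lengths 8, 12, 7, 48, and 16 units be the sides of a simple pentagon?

For a pentagon, each side must be shorter than the sum of the others.
Here the longest side is 48, but the remaining 4 sides sum to only 43.

No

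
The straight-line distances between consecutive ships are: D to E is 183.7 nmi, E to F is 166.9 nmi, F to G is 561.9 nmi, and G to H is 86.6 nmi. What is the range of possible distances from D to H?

The maximum is all hops collinear in one direction: 183.7 + 166.9 + 561.9 + 86.6 = 999.1.
The longest hop is 561.9; the others sum to 437.2. Folding the others back against it leaves at least 561.9 − 437.2 = 124.7.

124.7 ≤ DH ≤ 999.1 nmi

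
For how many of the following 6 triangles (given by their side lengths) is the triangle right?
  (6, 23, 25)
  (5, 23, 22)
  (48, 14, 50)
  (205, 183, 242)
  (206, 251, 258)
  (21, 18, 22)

1

(6,23,25): 6²+23² = 565 < 625 = 25² → obtuse
(5,23,22): 5²+22² = 509 < 529 = 23² → obtuse
(48,14,50): 14²+48² = 2500 = 50² → right
(205,183,242): 183²+205² = 75514 > 58564 = 242² → acute
(206,251,258): 206²+251² = 105437 > 66564 = 258² → acute
(21,18,22): 18²+21² = 765 > 484 = 22² → acute
1 of the 6 is right.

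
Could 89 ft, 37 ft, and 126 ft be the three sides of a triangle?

The two shorter sides sum to 126, exactly equal to the longest side 126.
That gives only a degenerate (flat) triangle — the inequality must be strict.

No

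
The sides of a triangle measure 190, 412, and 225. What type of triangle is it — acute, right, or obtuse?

Compare the square of the longest side to the sum of squares of the other two: 190² + 225² = 86725 < 169744 = 412².

obtuse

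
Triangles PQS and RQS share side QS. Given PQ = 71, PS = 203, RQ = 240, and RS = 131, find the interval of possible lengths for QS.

132 < QS < 274

From triangle PQS: |71 − 203| < QS < 71 + 203, i.e. 132 < QS < 274.
From triangle RQS: 109 < QS < 371.
Both must hold, so QS lies in the intersection.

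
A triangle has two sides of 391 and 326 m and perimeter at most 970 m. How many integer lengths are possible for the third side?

Triangle inequality: 65 < x < 717. Perimeter ≤ 970 gives x ≤ 970 − 391 − 326 = 253.
So 65 < x ≤ 253; integers 66 through 253: 188 values.

188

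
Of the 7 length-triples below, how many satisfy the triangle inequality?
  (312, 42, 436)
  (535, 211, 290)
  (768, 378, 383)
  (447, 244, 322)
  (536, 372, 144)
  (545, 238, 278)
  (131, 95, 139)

(42,312,436): 42+312 ≤ 436 → not valid
(211,290,535): 211+290 ≤ 535 → not valid
(378,383,768): 378+383 ≤ 768 → not valid
(244,322,447): 244+322 > 447 → valid
(144,372,536): 144+372 ≤ 536 → not valid
(238,278,545): 238+278 ≤ 545 → not valid
(95,131,139): 95+131 > 139 → valid
2 of the 7 triples form a triangle.

2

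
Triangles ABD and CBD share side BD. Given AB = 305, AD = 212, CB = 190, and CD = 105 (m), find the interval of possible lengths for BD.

93 < BD < 295

From triangle ABD: |305 − 212| < BD < 305 + 212, i.e. 93 < BD < 517.
From triangle CBD: 85 < BD < 295.
Both must hold, so BD lies in the intersection.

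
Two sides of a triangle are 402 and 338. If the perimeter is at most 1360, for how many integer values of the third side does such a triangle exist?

556

Triangle inequality: 64 < x < 740. Perimeter ≤ 1360 gives x ≤ 1360 − 402 − 338 = 620.
So 64 < x ≤ 620; integers 65 through 620: 556 values.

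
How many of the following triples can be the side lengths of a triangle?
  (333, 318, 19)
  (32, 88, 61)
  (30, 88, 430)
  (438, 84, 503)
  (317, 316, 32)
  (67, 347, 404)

(19,318,333): 19+318 > 333 → valid
(32,61,88): 32+61 > 88 → valid
(30,88,430): 30+88 ≤ 430 → not valid
(84,438,503): 84+438 > 503 → valid
(32,316,317): 32+316 > 317 → valid
(67,347,404): 67+347 > 404 → valid
5 of the 6 triples form a triangle.

5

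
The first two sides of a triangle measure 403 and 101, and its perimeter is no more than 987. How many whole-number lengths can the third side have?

Triangle inequality: 302 < x < 504. Perimeter ≤ 987 gives x ≤ 987 − 403 − 101 = 483.
So 302 < x ≤ 483; integers 303 through 483: 181 values.

181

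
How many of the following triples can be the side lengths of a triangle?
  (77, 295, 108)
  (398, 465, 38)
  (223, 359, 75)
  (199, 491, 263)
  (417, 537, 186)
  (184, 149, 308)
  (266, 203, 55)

(77,108,295): 77+108 ≤ 295 → not valid
(38,398,465): 38+398 ≤ 465 → not valid
(75,223,359): 75+223 ≤ 359 → not valid
(199,263,491): 199+263 ≤ 491 → not valid
(186,417,537): 186+417 > 537 → valid
(149,184,308): 149+184 > 308 → valid
(55,203,266): 55+203 ≤ 266 → not valid
2 of the 7 triples form a triangle.

2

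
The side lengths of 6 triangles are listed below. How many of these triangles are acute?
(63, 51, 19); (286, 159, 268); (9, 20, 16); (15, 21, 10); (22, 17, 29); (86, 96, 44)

2

(63,51,19): 19²+51² = 2962 < 3969 = 63² → obtuse
(286,159,268): 159²+268² = 97105 > 81796 = 286² → acute
(9,20,16): 9²+16² = 337 < 400 = 20² → obtuse
(15,21,10): 10²+15² = 325 < 441 = 21² → obtuse
(22,17,29): 17²+22² = 773 < 841 = 29² → obtuse
(86,96,44): 44²+86² = 9332 > 9216 = 96² → acute
2 of the 6 are acute.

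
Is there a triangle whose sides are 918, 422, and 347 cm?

No

The longest side is 918, but the other two sum to only 769.
769 < 918, so the triangle inequality fails.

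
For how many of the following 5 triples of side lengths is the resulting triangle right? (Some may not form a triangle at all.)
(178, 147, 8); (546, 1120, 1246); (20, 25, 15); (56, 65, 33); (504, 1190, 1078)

(178,147,8): 8+147 ≤ 178, not a triangle
(546,1120,1246): 546²+1120² = 1552516 = 1246² → right
(20,25,15): 15²+20² = 625 = 25² → right
(56,65,33): 33²+56² = 4225 = 65² → right
(504,1190,1078): 504²+1078² = 1416100 = 1190² → right
4 of the 5 are right.

4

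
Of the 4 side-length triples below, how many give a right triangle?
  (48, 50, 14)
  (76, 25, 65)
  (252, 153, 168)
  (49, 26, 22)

(48,50,14): 14²+48² = 2500 = 50² → right
(76,25,65): 25²+65² = 4850 < 5776 = 76² → obtuse
(252,153,168): 153²+168² = 51633 < 63504 = 252² → obtuse
(49,26,22): 22+26 ≤ 49, not a triangle
1 of the 4 is right.

1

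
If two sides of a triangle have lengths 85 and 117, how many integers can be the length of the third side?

The third side lies in the open interval (32, 202).
Integers from 33 to 201 inclusive: 201 − 33 + 1 = 169.

169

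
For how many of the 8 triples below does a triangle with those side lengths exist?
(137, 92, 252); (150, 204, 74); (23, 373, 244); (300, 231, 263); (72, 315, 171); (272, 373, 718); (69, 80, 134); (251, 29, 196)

3

(92,137,252): 92+137 ≤ 252 → not valid
(74,150,204): 74+150 > 204 → valid
(23,244,373): 23+244 ≤ 373 → not valid
(231,263,300): 231+263 > 300 → valid
(72,171,315): 72+171 ≤ 315 → not valid
(272,373,718): 272+373 ≤ 718 → not valid
(69,80,134): 69+80 > 134 → valid
(29,196,251): 29+196 ≤ 251 → not valid
3 of the 8 triples form a triangle.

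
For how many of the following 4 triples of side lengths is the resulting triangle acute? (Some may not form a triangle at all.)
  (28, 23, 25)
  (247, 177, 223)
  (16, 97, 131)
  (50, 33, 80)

2

(28,23,25): 23²+25² = 1154 > 784 = 28² → acute
(247,177,223): 177²+223² = 81058 > 61009 = 247² → acute
(16,97,131): 16+97 ≤ 131, not a triangle
(50,33,80): 33²+50² = 3589 < 6400 = 80² → obtuse
2 of the 4 are acute.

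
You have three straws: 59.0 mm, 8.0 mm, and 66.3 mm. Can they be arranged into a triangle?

The longest side is 66.3, and the other two sum to 67.0.
Since 67.0 > 66.3, the triangle inequality holds.

Yes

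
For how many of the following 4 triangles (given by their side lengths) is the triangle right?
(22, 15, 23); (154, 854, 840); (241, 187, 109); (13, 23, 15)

(22,15,23): 15²+22² = 709 > 529 = 23² → acute
(154,854,840): 154²+840² = 729316 = 854² → right
(241,187,109): 109²+187² = 46850 < 58081 = 241² → obtuse
(13,23,15): 13²+15² = 394 < 529 = 23² → obtuse
1 of the 4 is right.

1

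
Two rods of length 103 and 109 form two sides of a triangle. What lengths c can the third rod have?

6 < c < 212

By the triangle inequality, c must be less than 103 + 109 = 212 and greater than |103 − 109| = 6.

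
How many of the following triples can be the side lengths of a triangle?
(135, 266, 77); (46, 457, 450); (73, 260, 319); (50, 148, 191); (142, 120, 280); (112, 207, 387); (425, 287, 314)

4

(77,135,266): 77+135 ≤ 266 → not valid
(46,450,457): 46+450 > 457 → valid
(73,260,319): 73+260 > 319 → valid
(50,148,191): 50+148 > 191 → valid
(120,142,280): 120+142 ≤ 280 → not valid
(112,207,387): 112+207 ≤ 387 → not valid
(287,314,425): 287+314 > 425 → valid
4 of the 7 triples form a triangle.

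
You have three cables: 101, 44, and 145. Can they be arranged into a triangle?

No

The two shorter sides sum to 145, exactly equal to the longest side 145.
That gives only a degenerate (flat) triangle — the inequality must be strict.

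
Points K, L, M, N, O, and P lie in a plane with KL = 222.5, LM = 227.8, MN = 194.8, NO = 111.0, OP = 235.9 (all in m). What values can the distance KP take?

The maximum is all hops collinear in one direction: 222.5 + 227.8 + 194.8 + 111.0 + 235.9 = 992.0.
The longest hop is 235.9; the others sum to 756.1. Since 235.9 ≤ 756.1, the path can fold back on itself completely, so the minimum distance is 0.

0 ≤ KP ≤ 992.0 m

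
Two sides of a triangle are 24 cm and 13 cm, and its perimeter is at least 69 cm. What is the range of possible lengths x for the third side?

Triangle inequality alone gives 11 < x < 37.
The perimeter condition gives x ≥ 69 − 24 − 13 = 32.
Intersecting the two: 32 ≤ x < 37.

32 ≤ x < 37 cm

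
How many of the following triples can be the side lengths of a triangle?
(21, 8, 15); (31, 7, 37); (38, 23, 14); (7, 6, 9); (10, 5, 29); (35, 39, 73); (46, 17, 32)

(8,15,21): 8+15 > 21 → valid
(7,31,37): 7+31 > 37 → valid
(14,23,38): 14+23 ≤ 38 → not valid
(6,7,9): 6+7 > 9 → valid
(5,10,29): 5+10 ≤ 29 → not valid
(35,39,73): 35+39 > 73 → valid
(17,32,46): 17+32 > 46 → valid
5 of the 7 triples form a triangle.

5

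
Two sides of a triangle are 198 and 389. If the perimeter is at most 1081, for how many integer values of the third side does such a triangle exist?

303

Triangle inequality: 191 < x < 587. Perimeter ≤ 1081 gives x ≤ 1081 − 198 − 389 = 494.
So 191 < x ≤ 494; integers 192 through 494: 303 values.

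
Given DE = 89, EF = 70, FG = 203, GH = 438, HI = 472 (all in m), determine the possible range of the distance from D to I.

0 ≤ DI ≤ 1272 m

The maximum is all hops collinear in one direction: 89 + 70 + 203 + 438 + 472 = 1272.
The longest hop is 472; the others sum to 800. Since 472 ≤ 800, the path can fold back on itself completely, so the minimum distance is 0.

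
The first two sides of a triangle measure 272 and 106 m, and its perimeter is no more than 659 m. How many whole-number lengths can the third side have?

115

Triangle inequality: 166 < x < 378. Perimeter ≤ 659 gives x ≤ 659 − 272 − 106 = 281.
So 166 < x ≤ 281; integers 167 through 281: 115 values.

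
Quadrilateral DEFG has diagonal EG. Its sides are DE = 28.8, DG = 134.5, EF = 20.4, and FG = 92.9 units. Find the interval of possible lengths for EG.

105.7 < EG < 113.3

From triangle DEG: |28.8 − 134.5| < EG < 28.8 + 134.5, i.e. 105.7 < EG < 163.3.
From triangle FEG: 72.5 < EG < 113.3.
Both must hold, so EG lies in the intersection.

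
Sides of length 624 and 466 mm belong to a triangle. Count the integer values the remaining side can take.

The third side lies in the open interval (158, 1090).
Integers from 159 to 1089 inclusive: 1089 − 159 + 1 = 931.

931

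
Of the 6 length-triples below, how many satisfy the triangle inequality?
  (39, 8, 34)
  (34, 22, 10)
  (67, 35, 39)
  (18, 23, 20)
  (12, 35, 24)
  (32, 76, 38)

(8,34,39): 8+34 > 39 → valid
(10,22,34): 10+22 ≤ 34 → not valid
(35,39,67): 35+39 > 67 → valid
(18,20,23): 18+20 > 23 → valid
(12,24,35): 12+24 > 35 → valid
(32,38,76): 32+38 ≤ 76 → not valid
4 of the 6 triples form a triangle.

4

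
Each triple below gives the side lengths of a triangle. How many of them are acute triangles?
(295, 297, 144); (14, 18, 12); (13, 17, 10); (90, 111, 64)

(295,297,144): 144²+295² = 107761 > 88209 = 297² → acute
(14,18,12): 12²+14² = 340 > 324 = 18² → acute
(13,17,10): 10²+13² = 269 < 289 = 17² → obtuse
(90,111,64): 64²+90² = 12196 < 12321 = 111² → obtuse
2 of the 4 are acute.

2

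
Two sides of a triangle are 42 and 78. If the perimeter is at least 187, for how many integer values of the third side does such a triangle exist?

53

Triangle inequality: 36 < x < 120. Perimeter ≥ 187 gives x ≥ 187 − 42 − 78 = 67.
So 67 ≤ x < 120; integers 67 through 119: 53 values.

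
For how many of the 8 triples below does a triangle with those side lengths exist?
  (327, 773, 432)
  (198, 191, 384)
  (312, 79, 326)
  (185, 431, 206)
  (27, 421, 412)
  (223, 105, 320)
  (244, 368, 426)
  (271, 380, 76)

(327,432,773): 327+432 ≤ 773 → not valid
(191,198,384): 191+198 > 384 → valid
(79,312,326): 79+312 > 326 → valid
(185,206,431): 185+206 ≤ 431 → not valid
(27,412,421): 27+412 > 421 → valid
(105,223,320): 105+223 > 320 → valid
(244,368,426): 244+368 > 426 → valid
(76,271,380): 76+271 ≤ 380 → not valid
5 of the 8 triples form a triangle.

5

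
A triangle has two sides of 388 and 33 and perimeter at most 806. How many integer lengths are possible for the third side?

Triangle inequality: 355 < x < 421. Perimeter ≤ 806 gives x ≤ 806 − 388 − 33 = 385.
So 355 < x ≤ 385; integers 356 through 385: 30 values.

30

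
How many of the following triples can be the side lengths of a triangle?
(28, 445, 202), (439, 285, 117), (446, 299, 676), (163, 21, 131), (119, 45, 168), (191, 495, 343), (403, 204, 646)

2

(28,202,445): 28+202 ≤ 445 → not valid
(117,285,439): 117+285 ≤ 439 → not valid
(299,446,676): 299+446 > 676 → valid
(21,131,163): 21+131 ≤ 163 → not valid
(45,119,168): 45+119 ≤ 168 → not valid
(191,343,495): 191+343 > 495 → valid
(204,403,646): 204+403 ≤ 646 → not valid
2 of the 7 triples form a triangle.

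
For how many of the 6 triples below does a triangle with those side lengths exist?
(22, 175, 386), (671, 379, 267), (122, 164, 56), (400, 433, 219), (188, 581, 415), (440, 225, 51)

(22,175,386): 22+175 ≤ 386 → not valid
(267,379,671): 267+379 ≤ 671 → not valid
(56,122,164): 56+122 > 164 → valid
(219,400,433): 219+400 > 433 → valid
(188,415,581): 188+415 > 581 → valid
(51,225,440): 51+225 ≤ 440 → not valid
3 of the 6 triples form a triangle.

3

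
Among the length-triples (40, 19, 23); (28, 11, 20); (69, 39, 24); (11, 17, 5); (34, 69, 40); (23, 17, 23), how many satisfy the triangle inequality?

4

(19,23,40): 19+23 > 40 → valid
(11,20,28): 11+20 > 28 → valid
(24,39,69): 24+39 ≤ 69 → not valid
(5,11,17): 5+11 ≤ 17 → not valid
(34,40,69): 34+40 > 69 → valid
(17,23,23): 17+23 > 23 → valid
4 of the 6 triples form a triangle.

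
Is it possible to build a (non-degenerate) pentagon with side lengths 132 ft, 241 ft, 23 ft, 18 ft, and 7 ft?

For a pentagon, each side must be shorter than the sum of the others.
Here the longest side is 241, but the remaining 4 sides sum to only 180.

No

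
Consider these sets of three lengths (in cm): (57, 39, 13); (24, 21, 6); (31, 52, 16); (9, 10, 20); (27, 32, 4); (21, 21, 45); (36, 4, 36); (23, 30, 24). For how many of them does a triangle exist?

3

(13,39,57): 13+39 ≤ 57 → not valid
(6,21,24): 6+21 > 24 → valid
(16,31,52): 16+31 ≤ 52 → not valid
(9,10,20): 9+10 ≤ 20 → not valid
(4,27,32): 4+27 ≤ 32 → not valid
(21,21,45): 21+21 ≤ 45 → not valid
(4,36,36): 4+36 > 36 → valid
(23,24,30): 23+24 > 30 → valid
3 of the 8 triples form a triangle.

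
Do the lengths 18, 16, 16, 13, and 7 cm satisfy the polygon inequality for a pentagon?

A pentagon exists iff every side is shorter than the sum of the others — equivalently, the longest side is less than the sum of the rest.
Longest side 18 < 52 (sum of the remaining 4), so yes.

Yes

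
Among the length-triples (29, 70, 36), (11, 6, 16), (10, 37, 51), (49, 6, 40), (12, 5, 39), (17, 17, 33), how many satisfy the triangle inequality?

(29,36,70): 29+36 ≤ 70 → not valid
(6,11,16): 6+11 > 16 → valid
(10,37,51): 10+37 ≤ 51 → not valid
(6,40,49): 6+40 ≤ 49 → not valid
(5,12,39): 5+12 ≤ 39 → not valid
(17,17,33): 17+17 > 33 → valid
2 of the 6 triples form a triangle.

2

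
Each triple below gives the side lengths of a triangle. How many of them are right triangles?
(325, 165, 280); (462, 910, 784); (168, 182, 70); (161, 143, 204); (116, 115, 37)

(325,165,280): 165²+280² = 105625 = 325² → right
(462,910,784): 462²+784² = 828100 = 910² → right
(168,182,70): 70²+168² = 33124 = 182² → right
(161,143,204): 143²+161² = 46370 > 41616 = 204² → acute
(116,115,37): 37²+115² = 14594 > 13456 = 116² → acute
3 of the 5 are right.

3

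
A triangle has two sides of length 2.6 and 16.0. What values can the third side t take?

13.4 < t < 18.6

By the triangle inequality, t must be less than 2.6 + 16.0 = 18.6 and greater than |2.6 − 16.0| = 13.4.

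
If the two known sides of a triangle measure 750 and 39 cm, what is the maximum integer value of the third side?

The third side must be strictly less than 750 + 39 = 789.
The largest integer below 789 is 788.

788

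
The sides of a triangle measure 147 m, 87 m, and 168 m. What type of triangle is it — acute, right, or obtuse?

Compare the square of the longest side to the sum of squares of the other two: 87² + 147² = 29178 > 28224 = 168².

acute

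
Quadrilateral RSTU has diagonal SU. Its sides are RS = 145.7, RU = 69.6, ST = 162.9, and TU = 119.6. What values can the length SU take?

From triangle RSU: |145.7 − 69.6| < SU < 145.7 + 69.6, i.e. 76.1 < SU < 215.3.
From triangle TSU: 43.3 < SU < 282.5.
Both must hold, so SU lies in the intersection.

76.1 < SU < 215.3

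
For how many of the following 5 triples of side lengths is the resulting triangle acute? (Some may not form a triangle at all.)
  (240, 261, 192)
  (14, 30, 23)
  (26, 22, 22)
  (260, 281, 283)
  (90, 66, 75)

4

(240,261,192): 192²+240² = 94464 > 68121 = 261² → acute
(14,30,23): 14²+23² = 725 < 900 = 30² → obtuse
(26,22,22): 22²+22² = 968 > 676 = 26² → acute
(260,281,283): 260²+281² = 146561 > 80089 = 283² → acute
(90,66,75): 66²+75² = 9981 > 8100 = 90² → acute
4 of the 5 are acute.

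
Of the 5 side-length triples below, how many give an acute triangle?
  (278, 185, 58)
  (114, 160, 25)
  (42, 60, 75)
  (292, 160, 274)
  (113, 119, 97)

2

(278,185,58): 58+185 ≤ 278, not a triangle
(114,160,25): 25+114 ≤ 160, not a triangle
(42,60,75): 42²+60² = 5364 < 5625 = 75² → obtuse
(292,160,274): 160²+274² = 100676 > 85264 = 292² → acute
(113,119,97): 97²+113² = 22178 > 14161 = 119² → acute
2 of the 5 are acute.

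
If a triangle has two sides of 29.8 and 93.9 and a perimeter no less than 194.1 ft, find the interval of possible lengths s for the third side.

Triangle inequality alone gives 64.1 < s < 123.7.
The perimeter condition gives s ≥ 194.1 − 29.8 − 93.9 = 70.4.
Intersecting the two: 70.4 ≤ s < 123.7.

70.4 ≤ s < 123.7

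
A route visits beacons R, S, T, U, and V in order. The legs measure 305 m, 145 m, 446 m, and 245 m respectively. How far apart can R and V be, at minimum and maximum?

0 ≤ RV ≤ 1141 m

The maximum is all hops collinear in one direction: 305 + 145 + 446 + 245 = 1141.
The longest hop is 446; the others sum to 695. Since 446 ≤ 695, the path can fold back on itself completely, so the minimum distance is 0.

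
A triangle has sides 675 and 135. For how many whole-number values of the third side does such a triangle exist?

269

The third side lies in the open interval (540, 810).
Integers from 541 to 809 inclusive: 809 − 541 + 1 = 269.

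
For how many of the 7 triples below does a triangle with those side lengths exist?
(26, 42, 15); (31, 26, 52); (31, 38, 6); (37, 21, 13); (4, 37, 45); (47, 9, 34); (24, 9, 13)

(15,26,42): 15+26 ≤ 42 → not valid
(26,31,52): 26+31 > 52 → valid
(6,31,38): 6+31 ≤ 38 → not valid
(13,21,37): 13+21 ≤ 37 → not valid
(4,37,45): 4+37 ≤ 45 → not valid
(9,34,47): 9+34 ≤ 47 → not valid
(9,13,24): 9+13 ≤ 24 → not valid
1 of the 7 triples forms a triangle.

1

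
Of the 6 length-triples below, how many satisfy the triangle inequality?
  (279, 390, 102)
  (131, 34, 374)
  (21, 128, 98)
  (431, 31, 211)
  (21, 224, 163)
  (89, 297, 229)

1

(102,279,390): 102+279 ≤ 390 → not valid
(34,131,374): 34+131 ≤ 374 → not valid
(21,98,128): 21+98 ≤ 128 → not valid
(31,211,431): 31+211 ≤ 431 → not valid
(21,163,224): 21+163 ≤ 224 → not valid
(89,229,297): 89+229 > 297 → valid
1 of the 6 triples forms a triangle.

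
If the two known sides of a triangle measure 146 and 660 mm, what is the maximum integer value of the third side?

805

The third side must be strictly less than 146 + 660 = 806.
The largest integer below 806 is 805.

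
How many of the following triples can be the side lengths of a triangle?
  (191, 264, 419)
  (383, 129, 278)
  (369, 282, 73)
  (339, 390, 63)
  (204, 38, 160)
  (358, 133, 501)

(191,264,419): 191+264 > 419 → valid
(129,278,383): 129+278 > 383 → valid
(73,282,369): 73+282 ≤ 369 → not valid
(63,339,390): 63+339 > 390 → valid
(38,160,204): 38+160 ≤ 204 → not valid
(133,358,501): 133+358 ≤ 501 → not valid
3 of the 6 triples form a triangle.

3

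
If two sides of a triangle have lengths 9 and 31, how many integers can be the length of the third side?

17

The third side lies in the open interval (22, 40).
Integers from 23 to 39 inclusive: 39 − 23 + 1 = 17.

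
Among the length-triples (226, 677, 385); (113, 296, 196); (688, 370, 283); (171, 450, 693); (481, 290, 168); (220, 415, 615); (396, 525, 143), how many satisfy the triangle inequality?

(226,385,677): 226+385 ≤ 677 → not valid
(113,196,296): 113+196 > 296 → valid
(283,370,688): 283+370 ≤ 688 → not valid
(171,450,693): 171+450 ≤ 693 → not valid
(168,290,481): 168+290 ≤ 481 → not valid
(220,415,615): 220+415 > 615 → valid
(143,396,525): 143+396 > 525 → valid
3 of the 7 triples form a triangle.

3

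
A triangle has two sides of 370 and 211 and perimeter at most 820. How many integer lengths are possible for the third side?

Triangle inequality: 159 < x < 581. Perimeter ≤ 820 gives x ≤ 820 − 370 − 211 = 239.
So 159 < x ≤ 239; integers 160 through 239: 80 values.

80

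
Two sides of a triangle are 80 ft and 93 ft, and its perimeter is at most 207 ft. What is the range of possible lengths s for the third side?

Triangle inequality alone gives 13 < s < 173.
The perimeter condition gives s ≤ 207 − 80 − 93 = 34.
Intersecting the two: 13 < s ≤ 34.

13 < s ≤ 34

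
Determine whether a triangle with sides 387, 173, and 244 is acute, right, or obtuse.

obtuse

Compare the square of the longest side to the sum of squares of the other two: 173² + 244² = 89465 < 149769 = 387².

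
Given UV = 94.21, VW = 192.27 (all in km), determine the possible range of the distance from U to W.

By the triangle inequality, |94.21 − 192.27| ≤ UW ≤ 94.21 + 192.27.

98.06 ≤ UW ≤ 286.48 km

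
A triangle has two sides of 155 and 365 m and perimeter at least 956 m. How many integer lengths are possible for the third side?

Triangle inequality: 210 < x < 520. Perimeter ≥ 956 gives x ≥ 956 − 155 − 365 = 436.
So 436 ≤ x < 520; integers 436 through 519: 84 values.

84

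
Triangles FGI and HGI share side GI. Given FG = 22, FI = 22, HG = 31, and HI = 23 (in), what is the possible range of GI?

From triangle FGI: |22 − 22| < GI < 22 + 22, i.e. 0 < GI < 44.
From triangle HGI: 8 < GI < 54.
Both must hold, so GI lies in the intersection.

8 < GI < 44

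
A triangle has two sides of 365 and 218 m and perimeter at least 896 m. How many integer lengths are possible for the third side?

Triangle inequality: 147 < x < 583. Perimeter ≥ 896 gives x ≥ 896 − 365 − 218 = 313.
So 313 ≤ x < 583; integers 313 through 582: 270 values.

270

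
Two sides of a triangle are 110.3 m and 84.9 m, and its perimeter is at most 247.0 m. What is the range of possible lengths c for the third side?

Triangle inequality alone gives 25.4 < c < 195.2.
The perimeter condition gives c ≤ 247.0 − 110.3 − 84.9 = 51.8.
Intersecting the two: 25.4 < c ≤ 51.8.

25.4 < c ≤ 51.8 m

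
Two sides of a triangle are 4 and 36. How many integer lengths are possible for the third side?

7

The third side lies in the open interval (32, 40).
Integers from 33 to 39 inclusive: 39 − 33 + 1 = 7.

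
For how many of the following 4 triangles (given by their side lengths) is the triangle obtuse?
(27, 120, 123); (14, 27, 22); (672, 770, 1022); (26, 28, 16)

(27,120,123): 27²+120² = 15129 = 123² → right
(14,27,22): 14²+22² = 680 < 729 = 27² → obtuse
(672,770,1022): 672²+770² = 1044484 = 1022² → right
(26,28,16): 16²+26² = 932 > 784 = 28² → acute
1 of the 4 is obtuse.

1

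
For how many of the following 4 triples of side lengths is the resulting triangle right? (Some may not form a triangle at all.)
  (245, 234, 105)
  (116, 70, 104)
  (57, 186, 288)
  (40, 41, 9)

(245,234,105): 105²+234² = 65781 > 60025 = 245² → acute
(116,70,104): 70²+104² = 15716 > 13456 = 116² → acute
(57,186,288): 57+186 ≤ 288, not a triangle
(40,41,9): 9²+40² = 1681 = 41² → right
1 of the 4 is right.

1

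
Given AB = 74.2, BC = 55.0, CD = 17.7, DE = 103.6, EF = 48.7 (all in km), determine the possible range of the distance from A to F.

The maximum is all hops collinear in one direction: 74.2 + 55.0 + 17.7 + 103.6 + 48.7 = 299.2.
The longest hop is 103.6; the others sum to 195.6. Since 103.6 ≤ 195.6, the path can fold back on itself completely, so the minimum distance is 0.

0 ≤ AF ≤ 299.2 km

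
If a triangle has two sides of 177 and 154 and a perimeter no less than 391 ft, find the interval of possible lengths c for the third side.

Triangle inequality alone gives 23 < c < 331.
The perimeter condition gives c ≥ 391 − 177 − 154 = 60.
Intersecting the two: 60 ≤ c < 331.

60 ≤ c < 331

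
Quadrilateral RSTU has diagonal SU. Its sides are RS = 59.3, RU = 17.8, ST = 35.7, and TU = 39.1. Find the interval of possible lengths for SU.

41.5 < SU < 74.8

From triangle RSU: |59.3 − 17.8| < SU < 59.3 + 17.8, i.e. 41.5 < SU < 77.1.
From triangle TSU: 3.4 < SU < 74.8.
Both must hold, so SU lies in the intersection.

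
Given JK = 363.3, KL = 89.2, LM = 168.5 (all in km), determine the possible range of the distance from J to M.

The maximum is all hops collinear in one direction: 363.3 + 89.2 + 168.5 = 621.0.
The longest hop is 363.3; the others sum to 257.7. Folding the others back against it leaves at least 363.3 − 257.7 = 105.6.

105.6 ≤ JM ≤ 621.0 km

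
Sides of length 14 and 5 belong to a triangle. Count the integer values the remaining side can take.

The third side lies in the open interval (9, 19).
Integers from 10 to 18 inclusive: 18 − 10 + 1 = 9.

9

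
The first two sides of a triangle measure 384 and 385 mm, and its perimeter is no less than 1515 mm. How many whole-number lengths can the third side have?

23

Triangle inequality: 1 < x < 769. Perimeter ≥ 1515 gives x ≥ 1515 − 384 − 385 = 746.
So 746 ≤ x < 769; integers 746 through 768: 23 values.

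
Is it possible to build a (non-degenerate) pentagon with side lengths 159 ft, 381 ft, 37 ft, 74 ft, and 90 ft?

For a pentagon, each side must be shorter than the sum of the others.
Here the longest side is 381, but the remaining 4 sides sum to only 360.

No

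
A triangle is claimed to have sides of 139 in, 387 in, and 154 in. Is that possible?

No

The longest side is 387, but the other two sum to only 293.
293 < 387, so the triangle inequality fails.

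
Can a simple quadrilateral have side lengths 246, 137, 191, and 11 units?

Yes

A quadrilateral exists iff every side is shorter than the sum of the others — equivalently, the longest side is less than the sum of the rest.
Longest side 246 < 339 (sum of the remaining 3), so yes.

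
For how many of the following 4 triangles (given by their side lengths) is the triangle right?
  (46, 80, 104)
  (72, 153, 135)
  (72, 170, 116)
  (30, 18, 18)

1

(46,80,104): 46²+80² = 8516 < 10816 = 104² → obtuse
(72,153,135): 72²+135² = 23409 = 153² → right
(72,170,116): 72²+116² = 18640 < 28900 = 170² → obtuse
(30,18,18): 18²+18² = 648 < 900 = 30² → obtuse
1 of the 4 is right.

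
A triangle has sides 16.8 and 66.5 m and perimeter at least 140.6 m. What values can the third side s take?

Triangle inequality alone gives 49.7 < s < 83.3.
The perimeter condition gives s ≥ 140.6 − 16.8 − 66.5 = 57.3.
Intersecting the two: 57.3 ≤ s < 83.3.

57.3 ≤ s < 83.3 m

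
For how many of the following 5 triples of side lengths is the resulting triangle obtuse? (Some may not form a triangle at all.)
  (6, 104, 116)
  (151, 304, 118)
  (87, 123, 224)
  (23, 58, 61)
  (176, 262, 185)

1

(6,104,116): 6+104 ≤ 116, not a triangle
(151,304,118): 118+151 ≤ 304, not a triangle
(87,123,224): 87+123 ≤ 224, not a triangle
(23,58,61): 23²+58² = 3893 > 3721 = 61² → acute
(176,262,185): 176²+185² = 65201 < 68644 = 262² → obtuse
1 of the 5 is obtuse.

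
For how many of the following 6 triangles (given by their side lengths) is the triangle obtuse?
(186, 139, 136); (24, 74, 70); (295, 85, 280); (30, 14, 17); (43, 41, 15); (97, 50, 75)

3

(186,139,136): 136²+139² = 37817 > 34596 = 186² → acute
(24,74,70): 24²+70² = 5476 = 74² → right
(295,85,280): 85²+280² = 85625 < 87025 = 295² → obtuse
(30,14,17): 14²+17² = 485 < 900 = 30² → obtuse
(43,41,15): 15²+41² = 1906 > 1849 = 43² → acute
(97,50,75): 50²+75² = 8125 < 9409 = 97² → obtuse
3 of the 6 are obtuse.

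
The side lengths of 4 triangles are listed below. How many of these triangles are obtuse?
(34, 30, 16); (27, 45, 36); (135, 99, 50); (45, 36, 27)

(34,30,16): 16²+30² = 1156 = 34² → right
(27,45,36): 27²+36² = 2025 = 45² → right
(135,99,50): 50²+99² = 12301 < 18225 = 135² → obtuse
(45,36,27): 27²+36² = 2025 = 45² → right
1 of the 4 is obtuse.

1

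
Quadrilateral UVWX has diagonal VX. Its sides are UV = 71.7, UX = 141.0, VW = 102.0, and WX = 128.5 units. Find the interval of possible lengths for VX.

From triangle UVX: |71.7 − 141.0| < VX < 71.7 + 141.0, i.e. 69.3 < VX < 212.7.
From triangle WVX: 26.5 < VX < 230.5.
Both must hold, so VX lies in the intersection.

69.3 < VX < 212.7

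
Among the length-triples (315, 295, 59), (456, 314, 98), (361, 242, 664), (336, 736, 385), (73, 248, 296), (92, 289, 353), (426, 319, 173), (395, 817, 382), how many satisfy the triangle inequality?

(59,295,315): 59+295 > 315 → valid
(98,314,456): 98+314 ≤ 456 → not valid
(242,361,664): 242+361 ≤ 664 → not valid
(336,385,736): 336+385 ≤ 736 → not valid
(73,248,296): 73+248 > 296 → valid
(92,289,353): 92+289 > 353 → valid
(173,319,426): 173+319 > 426 → valid
(382,395,817): 382+395 ≤ 817 → not valid
4 of the 8 triples form a triangle.

4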